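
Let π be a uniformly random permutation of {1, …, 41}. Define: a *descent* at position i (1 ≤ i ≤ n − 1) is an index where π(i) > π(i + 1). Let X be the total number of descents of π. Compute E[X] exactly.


Write X = Σ X_I over i = 1, …, 40, with X_I the indicator of one descent.
There are 40 indicators.
For each fixed i, the pair (π(i), π(i+1)) is a uniformly random ordered pair of distinct values from {1, …, 41}; by symmetry P[π(i) > π(i+1)] = 1/2.
By linearity: E[X] = 40 · (1/2) = (41 − 1) · (1/2) = 20 ≈ 20.000000.

E[X] = 20 = 20.000000.


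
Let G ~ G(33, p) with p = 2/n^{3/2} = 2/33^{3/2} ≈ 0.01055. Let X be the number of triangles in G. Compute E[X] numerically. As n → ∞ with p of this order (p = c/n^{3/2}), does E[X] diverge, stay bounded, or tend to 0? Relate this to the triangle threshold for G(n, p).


Number of potential triangles: C(33, 3) = 5456.
Each occurs with probability p³ ≈ (0.01055)³ ≈ 1.174295e-06.
By linearity: E[X] = C(33, 3)·p³ ≈ 5456 · 1.174295e-06 ≈ 0.0064.
Since α = 3/2 > 1, p = c/n^{3/2} = o(1/n) is below the triangle threshold p ~ 1/n. Asymptotically E[X] ~ (c³/6)·n^{3(1−α)} = (2³/6)·n^{-1.5} → 0, so by Markov's inequality G has no triangles w.h.p.

E[X] ≈ 0.0064; in regime p = Θ(1/n^{3/2}) E[X] tends to 0 (below the triangle threshold p ~ 1/n).


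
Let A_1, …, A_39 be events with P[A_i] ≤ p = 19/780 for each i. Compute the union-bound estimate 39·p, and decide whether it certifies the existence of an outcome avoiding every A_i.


Union bound: P[∪_{i=1}^{39} A_i] ≤ Σ_i P[A_i] ≤ 39·p = 39·(19/780) = 19/20.
Numerically: 19/20 ≈ 0.950.
Is 19/20 < 1? YES.
Since P[∪ A_i] ≤ 19/20 < 1, the complement has P[∩ A_i^c] ≥ 1 − 19/20 = 1/20 > 0, so some outcome avoids every A_i.

39·p = 19/20 ≈ 0.950; existence CERTIFIED by the union bound.


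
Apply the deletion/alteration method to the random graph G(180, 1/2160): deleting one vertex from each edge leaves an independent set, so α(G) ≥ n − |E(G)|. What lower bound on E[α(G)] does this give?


E[|E(G)|] = C(180, 2)·p = 16110 · (1/2160) = 179/24.
E[α(G)] ≥ n − E[|E(G)|] = 180 − 179/24 = 4141/24.
Numerically: ≈ 172.54167.
(This is only a lower bound; the true E[α(G)] may be larger.)

E[α(G)] ≥ 4141/24 ≈ 172.54167.


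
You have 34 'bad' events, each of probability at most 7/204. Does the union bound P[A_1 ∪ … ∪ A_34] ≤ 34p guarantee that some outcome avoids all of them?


Union bound: P[∪_{i=1}^{34} A_i] ≤ Σ_i P[A_i] ≤ 34·p = 34·(7/204) = 7/6.
Numerically: 7/6 ≈ 1.1667.
Is 7/6 < 1? NO.
Since the bound 7/6 is ≥ 1, the union bound is uninformative here; it does NOT by itself certify existence.

34·p = 7/6 ≈ 1.1667; existence NOT certified by the union bound.


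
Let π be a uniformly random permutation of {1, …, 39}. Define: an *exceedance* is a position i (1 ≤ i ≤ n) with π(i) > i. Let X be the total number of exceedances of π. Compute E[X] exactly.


Write X = Σ_{i=1}^{39} X_i, where X_i = 1_{π(i) > i}.
For each fixed i, π(i) is uniform over {1, …, 39} (marginal of a uniform permutation), so P[π(i) > i] = (n − i)/n. Summing: Σ_{i=1}^{39} (n − i)/n = (0 + 1 + … + 38)/39 = 39(39 − 1)/(2·39) = (39 − 1)/2.
Hence E[X] = Σ_{i=1}^{39} (39 − i)/39 = 19 ≈ 19.00000.

E[X] = 19 = 19.00000.


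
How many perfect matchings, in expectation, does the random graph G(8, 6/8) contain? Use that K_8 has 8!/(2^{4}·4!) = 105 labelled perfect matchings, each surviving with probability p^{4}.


K_8 has 8!/(2^{4}·4!) = 105 labelled perfect matchings.
For each such perfect matching H, let X_H = 1 if all 4 edges of H are present in G. Then P[X_H = 1] = p^{4} = (3/4)^{4} = 81/256.
Summing the indicators: E[X] = Σ_H E[X_H] = 105 · p^{4} = 105 · 81/256 = 8505/256.
Numerically: E[X] ≈ 33.2227.

E[X] = 105 · (3/4)^{4} = 8505/256 ≈ 33.2227.


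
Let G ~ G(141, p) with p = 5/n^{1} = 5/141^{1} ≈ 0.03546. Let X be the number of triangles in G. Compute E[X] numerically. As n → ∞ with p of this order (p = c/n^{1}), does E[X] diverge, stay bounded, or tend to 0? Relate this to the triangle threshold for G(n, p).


Number of potential triangles: C(141, 3) = 457310.
Each occurs with probability p³ ≈ (0.03546)³ ≈ 4.459156e-05.
By linearity: E[X] = C(141, 3)·p³ ≈ 457310 · 4.459156e-05 ≈ 20.3922.
Here α = 1, so p = 5/n is exactly at the triangle threshold p ~ 1/n. Asymptotically E[X] → c³/6 = 5³/6 = 125/6 ≈ 20.8333, a bounded constant. In this regime the triangle count is asymptotically Poisson(c³/6).

E[X] ≈ 20.3922; in regime p = Θ(1/n^{1}) E[X] stays bounded (at the triangle threshold p ~ 1/n).


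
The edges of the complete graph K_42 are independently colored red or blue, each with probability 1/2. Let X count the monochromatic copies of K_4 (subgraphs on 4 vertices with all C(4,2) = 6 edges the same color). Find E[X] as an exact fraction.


Let X = Σ_S X_S over the C(42, 4) = 111930 subsets S of size 4, where X_S = 1 if the K_4 on S is monochromatic.
For a fixed S, the K_4 on S has C(4, 2) = 6 edges. P[all 6 edges red] = (1/2)^6, and likewise for blue, so P[monochromatic] = 2·(1/2)^6 = 2^{1 − 6} = 1/32.
By linearity of expectation: E[X] = C(42, 4) · 2^{1 − 6} = 111930 · 1/32 = 55965/16.
Numerically: E[X] ≈ 3497.812.

E[X] = C(42,4)·2^(1−C(4,2)) = 55965/16 ≈ 3497.812.


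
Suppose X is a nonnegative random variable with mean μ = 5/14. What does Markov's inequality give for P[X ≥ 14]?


μ = E[X] = 5/14, a = 14.
Markov: P[X ≥ 14] ≤ μ/a = (5/14)/14 = 5/196.
Numerically: ≈ 0.02551.
(Since a = 14 > μ = 0.35714, the bound 5/196 is < 1 and informative.)

P[X ≥ 14] ≤ 5/196 ≈ 0.02551.


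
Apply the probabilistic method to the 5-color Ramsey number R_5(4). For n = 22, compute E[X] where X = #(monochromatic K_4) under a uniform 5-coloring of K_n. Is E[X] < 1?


E[X] = C(22, 4) · 5^{1 − 6} = 7315 · 5^{−5} = 7315/3125.
As a reduced fraction: E[X] = 1463/625 ≈ 2.340800.
Is E[X] < 1? NO.
Since E[X] ≥ 1, the first-moment bound is inconclusive at n = 22; it does NOT by itself certify R_5(4) > 22.

E[X] = 1463/625 ≈ 2.340800; E[X] ≥ 1; first-moment method inconclusive here.


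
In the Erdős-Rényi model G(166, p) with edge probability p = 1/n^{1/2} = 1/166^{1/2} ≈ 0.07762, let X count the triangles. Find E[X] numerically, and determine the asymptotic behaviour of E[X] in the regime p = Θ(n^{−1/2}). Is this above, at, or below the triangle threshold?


Number of potential triangles: C(166, 3) = 748660.
Each occurs with probability p³ ≈ (0.07762)³ ≈ 4.675606e-04.
By linearity: E[X] = C(166, 3)·p³ ≈ 748660 · 4.675606e-04 ≈ 350.0439.
Since α = 1/2 < 1, p = c/n^{1/2} ≫ 1/n is above the triangle threshold p ~ 1/n. Asymptotically E[X] ~ (c³/6)·n^{3(1−α)} = (1³/6)·n^{1.5} → ∞; triangles are abundant w.h.p.

E[X] ≈ 350.0439; in regime p = Θ(1/n^{1/2}) E[X] diverges (above the triangle threshold p ~ 1/n).


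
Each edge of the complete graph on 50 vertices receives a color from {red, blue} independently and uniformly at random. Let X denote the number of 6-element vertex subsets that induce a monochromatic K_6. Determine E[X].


Let X = Σ_S X_S over the C(50, 6) = 15890700 subsets S of size 6, where X_S = 1 if the K_6 on S is monochromatic.
For a fixed S, the K_6 on S has C(6, 2) = 15 edges. P[all 15 edges red] = (1/2)^15, and likewise for blue, so P[monochromatic] = 2·(1/2)^15 = 2^{1 − 15} = 1/16384.
By linearity: E[X] = C(50, 6) · 2^{1 − 15} = 15890700 · 1/16384 = 3972675/4096.
Numerically: E[X] ≈ 969.89136.

E[X] = C(50,6)·2^(1−C(6,2)) = 3972675/4096 ≈ 969.89136.


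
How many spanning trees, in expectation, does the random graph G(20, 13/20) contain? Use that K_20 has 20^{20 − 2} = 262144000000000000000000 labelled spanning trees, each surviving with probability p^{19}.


K_20 has 20^{20 − 2} = 262144000000000000000000 labelled spanning trees.
For each such spanning tree H, let X_H = 1 if all 19 edges of H are present in G. Then P[X_H = 1] = p^{19} = (13/20)^{19} = 1461920290375446110677/5242880000000000000000000.
By linearity of expectation: E[X] = Σ_H E[X_H] = 262144000000000000000000 · p^{19} = 262144000000000000000000 · 1461920290375446110677/5242880000000000000000000 = 1461920290375446110677/20.
Numerically: E[X] ≈ 7.31e+19.

E[X] = 262144000000000000000000 · (13/20)^{19} = 1461920290375446110677/20 ≈ 7.31e+19.


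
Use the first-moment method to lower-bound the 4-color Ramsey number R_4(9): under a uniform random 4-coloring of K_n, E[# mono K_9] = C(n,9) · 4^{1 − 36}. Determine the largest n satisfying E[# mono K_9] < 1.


We need C(n, 9) · 4^{1 − 36} < 1, i.e. C(n, 9) < 4^{36 − 1} = 1180591620717411303424.
Check values of n near the boundary:
  n = 908: C(908, 9) = 1111058428637338083100; 1111058428637338083100 < 1180591620717411303424? YES
  n = 909: C(909, 9) = 1122169012923711463931; 1122169012923711463931 < 1180591620717411303424? YES
  n = 910: C(910, 9) = 1133378248346922788210; 1133378248346922788210 < 1180591620717411303424? YES
  n = 911: C(911, 9) = 1144686900492291197405; 1144686900492291197405 < 1180591620717411303424? YES
  n = 912: C(912, 9) = 1156095740032081475120; 1156095740032081475120 < 1180591620717411303424? YES
  n = 913: C(913, 9) = 1167605542753639808390; 1167605542753639808390 < 1180591620717411303424? YES
  n = 914: C(914, 9) = 1179217089587653905932; 1179217089587653905932 < 1180591620717411303424? YES
  n = 915: C(915, 9) = 1190931166636537885130; 1190931166636537885130 < 1180591620717411303424? NO
  n = 916: C(916, 9) = 1202748565202942340440; 1202748565202942340440 < 1180591620717411303424? NO
  n = 917: C(917, 9) = 1214670081818390006810; 1214670081818390006810 < 1180591620717411303424? NO
The largest n with C(n, 9) < 1180591620717411303424 is n = 914 (where E[X] = 294804272396913476483/295147905179352825856 ≈ 0.9988). Hence R_4(9) > 914, i.e. R_4(9) ≥ 915.

Largest n = 914; hence R_4(9) > 914.


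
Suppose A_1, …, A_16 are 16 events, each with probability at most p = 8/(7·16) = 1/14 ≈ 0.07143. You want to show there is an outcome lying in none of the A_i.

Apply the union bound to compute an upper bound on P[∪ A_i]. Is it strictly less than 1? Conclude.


Union bound: P[∪_{i=1}^{16} A_i] ≤ Σ_i P[A_i] ≤ 16·p = 16·(1/14) = 8/7.
Numerically: 8/7 ≈ 1.14286.
Is 8/7 < 1? NO.
Since the bound 8/7 is ≥ 1, the union bound is uninformative here; it does NOT by itself certify existence.

16·p = 8/7 ≈ 1.14286; existence NOT certified by the union bound.


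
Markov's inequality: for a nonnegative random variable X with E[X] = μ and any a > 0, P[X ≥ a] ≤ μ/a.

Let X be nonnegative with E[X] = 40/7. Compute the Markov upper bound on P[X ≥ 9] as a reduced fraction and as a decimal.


μ = E[X] = 40/7, a = 9.
Markov: P[X ≥ 9] ≤ μ/a = (40/7)/9 = 40/63.
Numerically: ≈ 0.634921.
(Since a = 9 > μ = 5.714286, the bound 40/63 is < 1 and informative.)

P[X ≥ 9] ≤ 40/63 ≈ 0.634921.


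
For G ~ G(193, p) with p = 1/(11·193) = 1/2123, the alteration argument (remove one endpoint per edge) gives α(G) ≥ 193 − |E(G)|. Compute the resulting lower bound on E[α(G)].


E[|E(G)|] = C(193, 2)·p = 18528 · (1/2123) = 96/11.
E[α(G)] ≥ n − E[|E(G)|] = 193 − 96/11 = 2027/11.
Numerically: ≈ 184.273.
(This is only a lower bound; the true E[α(G)] may be larger.)

E[α(G)] ≥ 2027/11 ≈ 184.273.


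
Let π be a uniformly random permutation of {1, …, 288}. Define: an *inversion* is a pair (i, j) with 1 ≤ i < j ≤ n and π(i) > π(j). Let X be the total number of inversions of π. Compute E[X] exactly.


Write X = Σ X_I over the C(288, 2) = 41328 pairs i < j, with X_I the indicator of one inversion.
There are 41328 indicators.
For each fixed pair i < j, the values π(i) and π(j) are two distinct elements of {1, …, 288} in uniformly random order; by symmetry P[π(i) > π(j)] = 1/2.
By linearity: E[X] = 41328 · (1/2) = C(288, 2) · (1/2) = 41328/2 = 20664 ≈ 20664.000000.

E[X] = 20664 = 20664.000000.


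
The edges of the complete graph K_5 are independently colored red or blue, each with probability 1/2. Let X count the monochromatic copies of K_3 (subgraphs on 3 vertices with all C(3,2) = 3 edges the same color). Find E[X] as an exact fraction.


Let X = Σ_S X_S over the C(5, 3) = 10 subsets S of size 3, where X_S = 1 if the K_3 on S is monochromatic.
For a fixed S, the K_3 on S has C(3, 2) = 3 edges. P[all 3 edges red] = (1/2)^3, and likewise for blue, so P[monochromatic] = 2·(1/2)^3 = 2^{1 − 3} = 1/4.
By linearity of expectation: E[X] = C(5, 3) · 2^{1 − 3} = 10 · 1/4 = 5/2.
Numerically: E[X] ≈ 2.500000.

E[X] = C(5,3)·2^(1−C(3,2)) = 5/2 ≈ 2.500000.


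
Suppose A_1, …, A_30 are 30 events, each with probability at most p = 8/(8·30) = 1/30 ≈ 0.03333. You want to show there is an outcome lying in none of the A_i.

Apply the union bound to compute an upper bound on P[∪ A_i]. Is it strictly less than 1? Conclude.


Union bound: P[∪_{i=1}^{30} A_i] ≤ Σ_i P[A_i] ≤ 30·p = 30·(1/30) = 1.
Numerically: 1 ≈ 1.00000.
Is 1 < 1? NO.
Since the bound 1 is ≥ 1, the union bound is uninformative here; it does NOT by itself certify existence.

30·p = 1 ≈ 1.00000; existence NOT certified by the union bound.


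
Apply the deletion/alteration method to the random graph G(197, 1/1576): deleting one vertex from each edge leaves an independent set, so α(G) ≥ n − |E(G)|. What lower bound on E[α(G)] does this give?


E[|E(G)|] = C(197, 2)·p = 19306 · (1/1576) = 49/4.
E[α(G)] ≥ n − E[|E(G)|] = 197 − 49/4 = 739/4.
Numerically: ≈ 184.750000.
(This is only a lower bound; the true E[α(G)] may be larger.)

E[α(G)] ≥ 739/4 ≈ 184.750000.


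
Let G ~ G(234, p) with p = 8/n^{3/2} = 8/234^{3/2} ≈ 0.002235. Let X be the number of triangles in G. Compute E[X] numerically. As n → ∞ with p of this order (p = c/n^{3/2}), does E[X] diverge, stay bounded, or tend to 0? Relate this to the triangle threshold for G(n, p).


Number of potential triangles: C(234, 3) = 2108184.
Each occurs with probability p³ ≈ (0.002235)³ ≈ 1.116345e-08.
By linearity: E[X] = C(234, 3)·p³ ≈ 2108184 · 1.116345e-08 ≈ 0.0235.
Since α = 3/2 > 1, p = c/n^{3/2} = o(1/n) is below the triangle threshold p ~ 1/n. Asymptotically E[X] ~ (c³/6)·n^{3(1−α)} = (8³/6)·n^{-1.5} → 0, so by Markov's inequality G has no triangles w.h.p.

E[X] ≈ 0.0235; in regime p = Θ(1/n^{3/2}) E[X] tends to 0 (below the triangle threshold p ~ 1/n).


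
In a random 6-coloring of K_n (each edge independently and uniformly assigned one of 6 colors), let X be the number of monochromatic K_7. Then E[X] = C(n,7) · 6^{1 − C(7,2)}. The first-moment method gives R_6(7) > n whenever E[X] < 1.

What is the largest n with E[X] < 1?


We need C(n, 7) · 6^{1 − 21} < 1, i.e. C(n, 7) < 6^{21 − 1} = 3656158440062976.
Check values of n near the boundary:
  n = 565: C(565, 7) = 3513212521235560; 3513212521235560 < 3656158440062976? YES
  n = 566: C(566, 7) = 3557206237959440; 3557206237959440 < 3656158440062976? YES
  n = 567: C(567, 7) = 3601671315933933; 3601671315933933 < 3656158440062976? YES
  n = 568: C(568, 7) = 3646611956239704; 3646611956239704 < 3656158440062976? YES
  n = 569: C(569, 7) = 3692032389858348; 3692032389858348 < 3656158440062976? NO
  n = 570: C(570, 7) = 3737936877831720; 3737936877831720 < 3656158440062976? NO
  n = 571: C(571, 7) = 3784329711421830; 3784329711421830 < 3656158440062976? NO
The largest n with C(n, 7) < 3656158440062976 is n = 568 (where E[X] = 16882462760369/16926659444736 ≈ 0.99739). Hence R_6(7) > 568, i.e. R_6(7) ≥ 569.

Largest n = 568; hence R_6(7) > 568.


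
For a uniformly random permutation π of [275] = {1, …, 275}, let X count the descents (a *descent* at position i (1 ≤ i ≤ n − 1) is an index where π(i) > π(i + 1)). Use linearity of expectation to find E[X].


Write X = Σ X_I over i = 1, …, 274, with X_I the indicator of one descent.
There are 274 indicators.
For each fixed i, the pair (π(i), π(i+1)) is a uniformly random ordered pair of distinct values from {1, …, 275}; by symmetry P[π(i) > π(i+1)] = 1/2.
By linearity: E[X] = 274 · (1/2) = (275 − 1) · (1/2) = 137 ≈ 137.000000.

E[X] = 137 = 137.000000.


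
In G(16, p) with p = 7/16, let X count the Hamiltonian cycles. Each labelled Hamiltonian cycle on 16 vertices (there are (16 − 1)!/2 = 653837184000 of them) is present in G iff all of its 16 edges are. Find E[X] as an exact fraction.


K_16 has (16 − 1)!/2 = 653837184000 labelled Hamiltonian cycles.
For each such Hamiltonian cycle H, let X_H = 1 if all 16 edges of H are present in G. Then P[X_H = 1] = p^{16} = (7/16)^{16} = 33232930569601/18446744073709551616.
Summing the indicators: E[X] = Σ_H E[X_H] = 653837184000 · p^{16} = 653837184000 · 33232930569601/18446744073709551616 = 21219654042671322112875/18014398509481984.
Numerically: E[X] ≈ 1.178e+06.

E[X] = 653837184000 · (7/16)^{16} = 21219654042671322112875/18014398509481984 ≈ 1.178e+06.


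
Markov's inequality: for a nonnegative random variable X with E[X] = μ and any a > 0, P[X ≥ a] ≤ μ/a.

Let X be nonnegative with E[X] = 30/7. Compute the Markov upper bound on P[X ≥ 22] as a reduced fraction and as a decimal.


μ = E[X] = 30/7, a = 22.
Markov: P[X ≥ 22] ≤ μ/a = (30/7)/22 = 15/77.
Numerically: ≈ 0.1948.
(Since a = 22 > μ = 4.2857, the bound 15/77 is < 1 and informative.)

P[X ≥ 22] ≤ 15/77 ≈ 0.1948.


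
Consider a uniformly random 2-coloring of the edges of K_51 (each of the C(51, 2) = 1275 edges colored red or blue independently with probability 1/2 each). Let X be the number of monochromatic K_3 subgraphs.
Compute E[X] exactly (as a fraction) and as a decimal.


Let X = Σ_S X_S over the C(51, 3) = 20825 subsets S of size 3, where X_S = 1 if the K_3 on S is monochromatic.
For a fixed S, the K_3 on S has C(3, 2) = 3 edges. P[all 3 edges red] = (1/2)^3, and likewise for blue, so P[monochromatic] = 2·(1/2)^3 = 2^{1 − 3} = 1/4.
Summing: E[X] = C(51, 3) · 2^{1 − 3} = 20825 · 1/4 = 20825/4.
Numerically: E[X] ≈ 5206.2500.

E[X] = C(51,3)·2^(1−C(3,2)) = 20825/4 ≈ 5206.2500.


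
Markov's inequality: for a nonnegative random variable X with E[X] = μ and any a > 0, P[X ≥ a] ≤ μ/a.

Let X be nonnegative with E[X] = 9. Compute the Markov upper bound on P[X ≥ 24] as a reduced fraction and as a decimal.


μ = E[X] = 9, a = 24.
Markov: P[X ≥ 24] ≤ μ/a = (9)/24 = 3/8.
Numerically: ≈ 0.37500.
(Since a = 24 > μ = 9.00000, the bound 3/8 is < 1 and informative.)

P[X ≥ 24] ≤ 3/8 ≈ 0.37500.


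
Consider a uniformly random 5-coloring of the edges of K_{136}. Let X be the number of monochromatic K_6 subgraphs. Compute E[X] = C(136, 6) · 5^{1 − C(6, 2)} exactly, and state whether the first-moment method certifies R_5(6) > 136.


E[X] = C(136, 6) · 5^{1 − 15} = 7858539612 · 5^{−14} = 7858539612/6103515625.
As a reduced fraction: E[X] = 7858539612/6103515625 ≈ 1.288.
Is E[X] < 1? NO.
Since E[X] ≥ 1, the first-moment bound is inconclusive at n = 136; it does NOT by itself certify R_5(6) > 136.

E[X] = 7858539612/6103515625 ≈ 1.288; E[X] ≥ 1; first-moment method inconclusive here.


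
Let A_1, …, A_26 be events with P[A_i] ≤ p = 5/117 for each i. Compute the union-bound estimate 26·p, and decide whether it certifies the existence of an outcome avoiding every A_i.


Union bound: P[∪_{i=1}^{26} A_i] ≤ Σ_i P[A_i] ≤ 26·p = 26·(5/117) = 10/9.
Numerically: 10/9 ≈ 1.1111111.
Is 10/9 < 1? NO.
Since the bound 10/9 is ≥ 1, the union bound is uninformative here; it does NOT by itself certify existence.

26·p = 10/9 ≈ 1.1111111; existence NOT certified by the union bound.


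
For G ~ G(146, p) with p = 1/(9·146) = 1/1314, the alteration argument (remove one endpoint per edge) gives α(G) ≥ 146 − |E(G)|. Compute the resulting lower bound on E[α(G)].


E[|E(G)|] = C(146, 2)·p = 10585 · (1/1314) = 145/18.
E[α(G)] ≥ n − E[|E(G)|] = 146 − 145/18 = 2483/18.
Numerically: ≈ 137.944.
(This is only a lower bound; the true E[α(G)] may be larger.)

E[α(G)] ≥ 2483/18 ≈ 137.944.


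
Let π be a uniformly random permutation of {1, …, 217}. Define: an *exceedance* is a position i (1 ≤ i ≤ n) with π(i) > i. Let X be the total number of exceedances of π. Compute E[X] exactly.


Write X = Σ_{i=1}^{217} X_i, where X_i = 1_{π(i) > i}.
For each fixed i, π(i) is uniform over {1, …, 217} (marginal of a uniform permutation), so P[π(i) > i] = (n − i)/n. Summing: Σ_{i=1}^{217} (n − i)/n = (0 + 1 + … + 216)/217 = 217(217 − 1)/(2·217) = (217 − 1)/2.
Hence E[X] = Σ_{i=1}^{217} (217 − i)/217 = 108 ≈ 108.000.

E[X] = 108 = 108.000.


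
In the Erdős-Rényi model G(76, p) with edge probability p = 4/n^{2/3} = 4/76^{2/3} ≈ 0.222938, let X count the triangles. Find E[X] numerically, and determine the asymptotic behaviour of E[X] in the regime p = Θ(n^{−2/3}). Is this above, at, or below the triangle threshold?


Number of potential triangles: C(76, 3) = 70300.
Each occurs with probability p³ ≈ (0.222938)³ ≈ 1.10803324e-02.
By linearity: E[X] = C(76, 3)·p³ ≈ 70300 · 1.10803324e-02 ≈ 778.947368.
Since α = 2/3 < 1, p = c/n^{2/3} ≫ 1/n is above the triangle threshold p ~ 1/n. Asymptotically E[X] ~ (c³/6)·n^{3(1−α)} = (4³/6)·n^{1} → ∞; triangles are abundant w.h.p.

E[X] ≈ 778.947368; in regime p = Θ(1/n^{2/3}) E[X] diverges (above the triangle threshold p ~ 1/n).


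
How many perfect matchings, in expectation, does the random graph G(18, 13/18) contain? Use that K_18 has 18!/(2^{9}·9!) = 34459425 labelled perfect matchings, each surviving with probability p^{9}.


K_18 has 18!/(2^{9}·9!) = 34459425 labelled perfect matchings.
For each such perfect matching H, let X_H = 1 if all 9 edges of H are present in G. Then P[X_H = 1] = p^{9} = (13/18)^{9} = 10604499373/198359290368.
By linearity of expectation: E[X] = Σ_H E[X_H] = 34459425 · p^{9} = 34459425 · 10604499373/198359290368 = 4511419145758525/2448880128.
Numerically: E[X] ≈ 1.842e+06.

E[X] = 34459425 · (13/18)^{9} = 4511419145758525/2448880128 ≈ 1.842e+06.


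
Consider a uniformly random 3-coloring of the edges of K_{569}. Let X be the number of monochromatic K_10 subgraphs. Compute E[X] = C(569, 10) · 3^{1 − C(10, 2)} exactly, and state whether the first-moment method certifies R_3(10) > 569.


E[X] = C(569, 10) · 3^{1 − 45} = 905357721286137524328 · 3^{−44} = 905357721286137524328/984770902183611232881.
As a reduced fraction: E[X] = 100595302365126391592/109418989131512359209 ≈ 0.919.
Is E[X] < 1? YES.
Since E[X] < 1, there exists a 3-coloring of K_{569} with no monochromatic K_10; hence R_3(10) > 569.

E[X] = 100595302365126391592/109418989131512359209 ≈ 0.919; E[X] < 1, so R_3(10) > 569.


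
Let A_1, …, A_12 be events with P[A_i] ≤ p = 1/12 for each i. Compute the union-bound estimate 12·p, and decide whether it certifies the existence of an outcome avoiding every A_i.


Union bound: P[∪_{i=1}^{12} A_i] ≤ Σ_i P[A_i] ≤ 12·p = 12·(1/12) = 1.
Numerically: 1 ≈ 1.0000.
Is 1 < 1? NO.
Since the bound 1 is ≥ 1, the union bound is uninformative here; it does NOT by itself certify existence.

12·p = 1 ≈ 1.0000; existence NOT certified by the union bound.


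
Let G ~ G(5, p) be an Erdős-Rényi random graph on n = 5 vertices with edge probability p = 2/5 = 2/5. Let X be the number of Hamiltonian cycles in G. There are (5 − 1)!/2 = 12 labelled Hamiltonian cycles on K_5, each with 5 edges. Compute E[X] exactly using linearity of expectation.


K_5 has (5 − 1)!/2 = 12 labelled Hamiltonian cycles.
For each such Hamiltonian cycle H, let X_H = 1 if all 5 edges of H are present in G. Then P[X_H = 1] = p^{5} = (2/5)^{5} = 32/3125.
By linearity: E[X] = Σ_H E[X_H] = 12 · p^{5} = 12 · 32/3125 = 384/3125.
Numerically: E[X] ≈ 0.123.

E[X] = 12 · (2/5)^{5} = 384/3125 ≈ 0.123.


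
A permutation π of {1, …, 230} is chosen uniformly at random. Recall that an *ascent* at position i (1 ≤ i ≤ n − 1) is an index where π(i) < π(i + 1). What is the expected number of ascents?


Write X = Σ X_I over i = 1, …, 229, with X_I the indicator of one ascent.
There are 229 indicators.
For each fixed i, the pair (π(i), π(i+1)) is a uniformly random ordered pair of distinct values from {1, …, 230}; by symmetry P[π(i) < π(i+1)] = 1/2.
By linearity: E[X] = 229 · (1/2) = (230 − 1) · (1/2) = 229/2 ≈ 114.50000.

E[X] = 229/2 = 114.50000.


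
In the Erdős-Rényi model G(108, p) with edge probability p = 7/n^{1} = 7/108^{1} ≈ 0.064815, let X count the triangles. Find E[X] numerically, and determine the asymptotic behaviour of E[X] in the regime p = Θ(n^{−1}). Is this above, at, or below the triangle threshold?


Number of potential triangles: C(108, 3) = 204156.
Each occurs with probability p³ ≈ (0.064815)³ ≈ 2.7228446e-04.
By linearity: E[X] = C(108, 3)·p³ ≈ 204156 · 2.7228446e-04 ≈ 55.58851.
Here α = 1, so p = 7/n is exactly at the triangle threshold p ~ 1/n. Asymptotically E[X] → c³/6 = 7³/6 = 343/6 ≈ 57.16667, a bounded constant. In this regime the triangle count is asymptotically Poisson(c³/6).

E[X] ≈ 55.58851; in regime p = Θ(1/n^{1}) E[X] stays bounded (at the triangle threshold p ~ 1/n).


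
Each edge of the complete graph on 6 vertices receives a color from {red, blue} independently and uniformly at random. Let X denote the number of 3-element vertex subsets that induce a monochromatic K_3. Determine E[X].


Let X = Σ_S X_S over the C(6, 3) = 20 subsets S of size 3, where X_S = 1 if the K_3 on S is monochromatic.
For a fixed S, the K_3 on S has C(3, 2) = 3 edges. P[all 3 edges red] = (1/2)^3, and likewise for blue, so P[monochromatic] = 2·(1/2)^3 = 2^{1 − 3} = 1/4.
Summing: E[X] = C(6, 3) · 2^{1 − 3} = 20 · 1/4 = 5.
Numerically: E[X] ≈ 5.00000.

E[X] = C(6,3)·2^(1−C(3,2)) = 5 ≈ 5.00000.


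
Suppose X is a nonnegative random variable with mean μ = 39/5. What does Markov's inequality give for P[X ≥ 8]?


μ = E[X] = 39/5, a = 8.
Markov: P[X ≥ 8] ≤ μ/a = (39/5)/8 = 39/40.
Numerically: ≈ 0.97500.
(Since a = 8 > μ = 7.80000, the bound 39/40 is < 1 and informative.)

P[X ≥ 8] ≤ 39/40 ≈ 0.97500.


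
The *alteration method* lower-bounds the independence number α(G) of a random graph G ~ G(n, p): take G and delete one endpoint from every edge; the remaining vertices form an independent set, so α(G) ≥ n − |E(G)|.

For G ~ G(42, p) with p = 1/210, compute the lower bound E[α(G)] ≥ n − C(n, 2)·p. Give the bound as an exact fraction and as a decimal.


E[|E(G)|] = C(42, 2)·p = 861 · (1/210) = 41/10.
E[α(G)] ≥ n − E[|E(G)|] = 42 − 41/10 = 379/10.
Numerically: ≈ 37.900000.
(This is only a lower bound; the true E[α(G)] may be larger.)

E[α(G)] ≥ 379/10 ≈ 37.900000.


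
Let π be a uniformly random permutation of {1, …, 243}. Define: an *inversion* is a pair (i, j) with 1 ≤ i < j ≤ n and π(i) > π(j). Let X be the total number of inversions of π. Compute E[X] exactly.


Write X = Σ X_I over the C(243, 2) = 29403 pairs i < j, with X_I the indicator of one inversion.
There are 29403 indicators.
For each fixed pair i < j, the values π(i) and π(j) are two distinct elements of {1, …, 243} in uniformly random order; by symmetry P[π(i) > π(j)] = 1/2.
By linearity: E[X] = 29403 · (1/2) = C(243, 2) · (1/2) = 29403/2 = 29403/2 ≈ 14701.50000.

E[X] = 29403/2 = 14701.50000.


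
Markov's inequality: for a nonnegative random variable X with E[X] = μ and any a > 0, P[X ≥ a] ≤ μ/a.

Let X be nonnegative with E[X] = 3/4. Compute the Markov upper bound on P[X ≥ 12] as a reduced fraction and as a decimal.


μ = E[X] = 3/4, a = 12.
Markov: P[X ≥ 12] ≤ μ/a = (3/4)/12 = 1/16.
Numerically: ≈ 0.062500.
(Since a = 12 > μ = 0.750000, the bound 1/16 is < 1 and informative.)

P[X ≥ 12] ≤ 1/16 ≈ 0.062500.


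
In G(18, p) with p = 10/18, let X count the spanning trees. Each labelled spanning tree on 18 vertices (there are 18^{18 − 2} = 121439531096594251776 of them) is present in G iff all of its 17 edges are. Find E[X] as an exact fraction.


K_18 has 18^{18 − 2} = 121439531096594251776 labelled spanning trees.
For each such spanning tree H, let X_H = 1 if all 17 edges of H are present in G. Then P[X_H = 1] = p^{17} = (5/9)^{17} = 762939453125/16677181699666569.
By linearity of expectation: E[X] = Σ_H E[X_H] = 121439531096594251776 · p^{17} = 121439531096594251776 · 762939453125/16677181699666569 = 50000000000000000/9.
Numerically: E[X] ≈ 5.5556e+15.

E[X] = 121439531096594251776 · (5/9)^{17} = 50000000000000000/9 ≈ 5.5556e+15.


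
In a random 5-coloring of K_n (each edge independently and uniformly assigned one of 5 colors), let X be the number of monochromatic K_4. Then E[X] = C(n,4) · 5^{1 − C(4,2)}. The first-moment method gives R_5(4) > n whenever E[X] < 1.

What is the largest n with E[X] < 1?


We need C(n, 4) · 5^{1 − 6} < 1, i.e. C(n, 4) < 5^{6 − 1} = 3125.
Check values of n near the boundary:
  n = 15: C(15, 4) = 1365; 1365 < 3125? YES
  n = 16: C(16, 4) = 1820; 1820 < 3125? YES
  n = 17: C(17, 4) = 2380; 2380 < 3125? YES
  n = 18: C(18, 4) = 3060; 3060 < 3125? YES
  n = 19: C(19, 4) = 3876; 3876 < 3125? NO
  n = 20: C(20, 4) = 4845; 4845 < 3125? NO
The largest n with C(n, 4) < 3125 is n = 18 (where E[X] = 612/625 ≈ 0.979200). Hence R_5(4) > 18, i.e. R_5(4) ≥ 19.

Largest n = 18; hence R_5(4) > 18.


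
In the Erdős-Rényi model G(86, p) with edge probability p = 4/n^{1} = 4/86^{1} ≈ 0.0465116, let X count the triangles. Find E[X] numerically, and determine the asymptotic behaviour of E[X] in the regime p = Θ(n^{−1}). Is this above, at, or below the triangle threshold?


Number of potential triangles: C(86, 3) = 102340.
Each occurs with probability p³ ≈ (0.0465116)³ ≈ 1.00620071e-04.
By linearity: E[X] = C(86, 3)·p³ ≈ 102340 · 1.00620071e-04 ≈ 10.297458.
Here α = 1, so p = 4/n is exactly at the triangle threshold p ~ 1/n. Asymptotically E[X] → c³/6 = 4³/6 = 32/3 ≈ 10.666667, a bounded constant. In this regime the triangle count is asymptotically Poisson(c³/6).

E[X] ≈ 10.297458; in regime p = Θ(1/n^{1}) E[X] stays bounded (at the triangle threshold p ~ 1/n).


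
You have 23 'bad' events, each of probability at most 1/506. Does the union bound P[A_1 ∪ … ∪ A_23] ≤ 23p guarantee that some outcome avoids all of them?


Union bound: P[∪_{i=1}^{23} A_i] ≤ Σ_i P[A_i] ≤ 23·p = 23·(1/506) = 1/22.
Numerically: 1/22 ≈ 0.045.
Is 1/22 < 1? YES.
Since P[∪ A_i] ≤ 1/22 < 1, the complement has P[∩ A_i^c] ≥ 1 − 1/22 = 21/22 > 0, so some outcome avoids every A_i.

23·p = 1/22 ≈ 0.045; existence CERTIFIED by the union bound.


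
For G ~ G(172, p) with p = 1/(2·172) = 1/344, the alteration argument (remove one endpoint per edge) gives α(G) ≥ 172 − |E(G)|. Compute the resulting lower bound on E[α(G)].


E[|E(G)|] = C(172, 2)·p = 14706 · (1/344) = 171/4.
E[α(G)] ≥ n − E[|E(G)|] = 172 − 171/4 = 517/4.
Numerically: ≈ 129.25000.
(This is only a lower bound; the true E[α(G)] may be larger.)

E[α(G)] ≥ 517/4 ≈ 129.25000.


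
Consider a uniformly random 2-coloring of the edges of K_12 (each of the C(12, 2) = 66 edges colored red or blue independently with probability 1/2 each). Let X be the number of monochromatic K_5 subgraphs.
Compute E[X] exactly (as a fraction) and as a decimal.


Let X = Σ_S X_S over the C(12, 5) = 792 subsets S of size 5, where X_S = 1 if the K_5 on S is monochromatic.
For a fixed S, the K_5 on S has C(5, 2) = 10 edges. P[all 10 edges red] = (1/2)^10, and likewise for blue, so P[monochromatic] = 2·(1/2)^10 = 2^{1 − 10} = 1/512.
By linearity: E[X] = C(12, 5) · 2^{1 − 10} = 792 · 1/512 = 99/64.
Numerically: E[X] ≈ 1.547.

E[X] = C(12,5)·2^(1−C(5,2)) = 99/64 ≈ 1.547.


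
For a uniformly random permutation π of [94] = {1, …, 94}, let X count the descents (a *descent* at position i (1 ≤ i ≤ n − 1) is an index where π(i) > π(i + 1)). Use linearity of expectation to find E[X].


Write X = Σ X_I over i = 1, …, 93, with X_I the indicator of one descent.
There are 93 indicators.
For each fixed i, the pair (π(i), π(i+1)) is a uniformly random ordered pair of distinct values from {1, …, 94}; by symmetry P[π(i) > π(i+1)] = 1/2.
By linearity: E[X] = 93 · (1/2) = (94 − 1) · (1/2) = 93/2 ≈ 46.500.

E[X] = 93/2 = 46.500.


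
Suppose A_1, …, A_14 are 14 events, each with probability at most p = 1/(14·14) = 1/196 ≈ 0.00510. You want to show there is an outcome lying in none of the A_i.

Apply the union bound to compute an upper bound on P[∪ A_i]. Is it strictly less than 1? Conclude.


Union bound: P[∪_{i=1}^{14} A_i] ≤ Σ_i P[A_i] ≤ 14·p = 14·(1/196) = 1/14.
Numerically: 1/14 ≈ 0.07143.
Is 1/14 < 1? YES.
Since P[∪ A_i] ≤ 1/14 < 1, the complement has P[∩ A_i^c] ≥ 1 − 1/14 = 13/14 > 0, so some outcome avoids every A_i.

14·p = 1/14 ≈ 0.07143; existence CERTIFIED by the union bound.


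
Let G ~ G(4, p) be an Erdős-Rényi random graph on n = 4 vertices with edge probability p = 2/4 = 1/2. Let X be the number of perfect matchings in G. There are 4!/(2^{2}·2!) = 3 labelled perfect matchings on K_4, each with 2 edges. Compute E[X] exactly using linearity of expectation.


K_4 has 4!/(2^{2}·2!) = 3 labelled perfect matchings.
For each such perfect matching H, let X_H = 1 if all 2 edges of H are present in G. Then P[X_H = 1] = p^{2} = (1/2)^{2} = 1/4.
By linearity of expectation: E[X] = Σ_H E[X_H] = 3 · p^{2} = 3 · 1/4 = 3/4.
Numerically: E[X] ≈ 0.75.

E[X] = 3 · (1/2)^{2} = 3/4 ≈ 0.75.


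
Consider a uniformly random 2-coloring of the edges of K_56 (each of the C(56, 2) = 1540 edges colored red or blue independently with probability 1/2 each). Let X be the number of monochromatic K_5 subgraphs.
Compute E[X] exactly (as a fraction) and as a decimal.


Let X = Σ_S X_S over the C(56, 5) = 3819816 subsets S of size 5, where X_S = 1 if the K_5 on S is monochromatic.
For a fixed S, the K_5 on S has C(5, 2) = 10 edges. P[all 10 edges red] = (1/2)^10, and likewise for blue, so P[monochromatic] = 2·(1/2)^10 = 2^{1 − 10} = 1/512.
By linearity of expectation: E[X] = C(56, 5) · 2^{1 − 10} = 3819816 · 1/512 = 477477/64.
Numerically: E[X] ≈ 7460.57812.

E[X] = C(56,5)·2^(1−C(5,2)) = 477477/64 ≈ 7460.57812.


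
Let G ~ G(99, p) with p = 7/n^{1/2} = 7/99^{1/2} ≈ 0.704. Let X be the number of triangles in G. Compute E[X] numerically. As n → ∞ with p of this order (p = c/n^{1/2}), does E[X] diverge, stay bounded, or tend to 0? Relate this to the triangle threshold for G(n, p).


Number of potential triangles: C(99, 3) = 156849.
Each occurs with probability p³ ≈ (0.704)³ ≈ 3.48210e-01.
By linearity: E[X] = C(99, 3)·p³ ≈ 156849 · 3.48210e-01 ≈ 54616.401.
Since α = 1/2 < 1, p = c/n^{1/2} ≫ 1/n is above the triangle threshold p ~ 1/n. Asymptotically E[X] ~ (c³/6)·n^{3(1−α)} = (7³/6)·n^{1.5} → ∞; triangles are abundant w.h.p.

E[X] ≈ 54616.401; in regime p = Θ(1/n^{1/2}) E[X] diverges (above the triangle threshold p ~ 1/n).


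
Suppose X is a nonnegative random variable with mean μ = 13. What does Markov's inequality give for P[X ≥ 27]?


μ = E[X] = 13, a = 27.
Markov: P[X ≥ 27] ≤ μ/a = (13)/27 = 13/27.
Numerically: ≈ 0.481.
(Since a = 27 > μ = 13.000, the bound 13/27 is < 1 and informative.)

P[X ≥ 27] ≤ 13/27 ≈ 0.481.


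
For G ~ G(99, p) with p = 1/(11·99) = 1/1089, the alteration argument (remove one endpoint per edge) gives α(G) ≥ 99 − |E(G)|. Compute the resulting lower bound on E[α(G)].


E[|E(G)|] = C(99, 2)·p = 4851 · (1/1089) = 49/11.
E[α(G)] ≥ n − E[|E(G)|] = 99 − 49/11 = 1040/11.
Numerically: ≈ 94.545455.
(This is only a lower bound; the true E[α(G)] may be larger.)

E[α(G)] ≥ 1040/11 ≈ 94.545455.


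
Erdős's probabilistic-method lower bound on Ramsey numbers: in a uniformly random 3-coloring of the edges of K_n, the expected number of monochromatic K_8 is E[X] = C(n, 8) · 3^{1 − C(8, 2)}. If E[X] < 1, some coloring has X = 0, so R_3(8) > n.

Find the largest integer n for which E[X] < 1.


We need C(n, 8) · 3^{1 − 28} < 1, i.e. C(n, 8) < 3^{28 − 1} = 7625597484987.
Check values of n near the boundary:
  n = 151: C(151, 8) = 5551321138650; 5551321138650 < 7625597484987? YES
  n = 152: C(152, 8) = 5859727868575; 5859727868575 < 7625597484987? YES
  n = 153: C(153, 8) = 6183023199255; 6183023199255 < 7625597484987? YES
  n = 154: C(154, 8) = 6521818990995; 6521818990995 < 7625597484987? YES
  n = 155: C(155, 8) = 6876747915675; 6876747915675 < 7625597484987? YES
  n = 156: C(156, 8) = 7248464019225; 7248464019225 < 7625597484987? YES
  n = 157: C(157, 8) = 7637643295425; 7637643295425 < 7625597484987? NO
  n = 158: C(158, 8) = 8044984271181; 8044984271181 < 7625597484987? NO
  n = 159: C(159, 8) = 8471208603429; 8471208603429 < 7625597484987? NO
The largest n with C(n, 8) < 7625597484987 is n = 156 (where E[X] = 805384891025/847288609443 ≈ 0.951). Hence R_3(8) > 156, i.e. R_3(8) ≥ 157.

Largest n = 156; hence R_3(8) > 156.


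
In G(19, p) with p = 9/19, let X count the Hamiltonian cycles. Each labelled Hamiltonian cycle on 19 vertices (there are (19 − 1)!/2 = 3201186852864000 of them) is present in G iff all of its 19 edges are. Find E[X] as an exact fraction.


K_19 has (19 − 1)!/2 = 3201186852864000 labelled Hamiltonian cycles.
For each such Hamiltonian cycle H, let X_H = 1 if all 19 edges of H are present in G. Then P[X_H = 1] = p^{19} = (9/19)^{19} = 1350851717672992089/1978419655660313589123979.
By linearity: E[X] = Σ_H E[X_H] = 3201186852864000 · p^{19} = 3201186852864000 · 1350851717672992089/1978419655660313589123979 = 4324328758783534194876278992896000/1978419655660313589123979.
Numerically: E[X] ≈ 2.186e+09.

E[X] = 3201186852864000 · (9/19)^{19} = 4324328758783534194876278992896000/1978419655660313589123979 ≈ 2.186e+09.


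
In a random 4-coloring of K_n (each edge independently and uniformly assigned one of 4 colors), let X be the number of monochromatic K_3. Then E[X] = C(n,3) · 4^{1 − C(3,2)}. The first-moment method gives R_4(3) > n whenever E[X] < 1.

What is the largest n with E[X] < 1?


We need C(n, 3) · 4^{1 − 3} < 1, i.e. C(n, 3) < 4^{3 − 1} = 16.
Check values of n near the boundary:
  n = 3: C(3, 3) = 1; 1 < 16? YES
  n = 4: C(4, 3) = 4; 4 < 16? YES
  n = 5: C(5, 3) = 10; 10 < 16? YES
  n = 6: C(6, 3) = 20; 20 < 16? NO
  n = 7: C(7, 3) = 35; 35 < 16? NO
The largest n with C(n, 3) < 16 is n = 5 (where E[X] = 5/8 ≈ 0.62500). Hence R_4(3) > 5, i.e. R_4(3) ≥ 6.

Largest n = 5; hence R_4(3) > 5.


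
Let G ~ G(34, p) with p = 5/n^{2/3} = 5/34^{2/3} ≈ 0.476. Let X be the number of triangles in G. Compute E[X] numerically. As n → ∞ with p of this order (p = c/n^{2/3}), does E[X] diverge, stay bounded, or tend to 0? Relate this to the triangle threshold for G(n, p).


Number of potential triangles: C(34, 3) = 5984.
Each occurs with probability p³ ≈ (0.476)³ ≈ 1.08131e-01.
By linearity: E[X] = C(34, 3)·p³ ≈ 5984 · 1.08131e-01 ≈ 647.059.
Since α = 2/3 < 1, p = c/n^{2/3} ≫ 1/n is above the triangle threshold p ~ 1/n. Asymptotically E[X] ~ (c³/6)·n^{3(1−α)} = (5³/6)·n^{1} → ∞; triangles are abundant w.h.p.

E[X] ≈ 647.059; in regime p = Θ(1/n^{2/3}) E[X] diverges (above the triangle threshold p ~ 1/n).


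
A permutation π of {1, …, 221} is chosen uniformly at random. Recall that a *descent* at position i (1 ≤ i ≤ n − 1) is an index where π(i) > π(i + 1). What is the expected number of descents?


Write X = Σ X_I over i = 1, …, 220, with X_I the indicator of one descent.
There are 220 indicators.
For each fixed i, the pair (π(i), π(i+1)) is a uniformly random ordered pair of distinct values from {1, …, 221}; by symmetry P[π(i) > π(i+1)] = 1/2.
By linearity: E[X] = 220 · (1/2) = (221 − 1) · (1/2) = 110 ≈ 110.0000.

E[X] = 110 = 110.0000.
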